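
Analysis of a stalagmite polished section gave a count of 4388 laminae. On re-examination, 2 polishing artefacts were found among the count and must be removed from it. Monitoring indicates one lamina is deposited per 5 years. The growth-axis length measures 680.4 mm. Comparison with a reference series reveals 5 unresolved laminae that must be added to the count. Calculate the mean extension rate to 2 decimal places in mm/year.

0.03 mm/year

Correcting the raw count gives 4388 − 2 + 5 = 4391 true laminae.
At 5 years per lamina, 4391 × 5 = 21955 years.
Extension rate ≈ 680.4 / 21955 = 0.03 mm/year.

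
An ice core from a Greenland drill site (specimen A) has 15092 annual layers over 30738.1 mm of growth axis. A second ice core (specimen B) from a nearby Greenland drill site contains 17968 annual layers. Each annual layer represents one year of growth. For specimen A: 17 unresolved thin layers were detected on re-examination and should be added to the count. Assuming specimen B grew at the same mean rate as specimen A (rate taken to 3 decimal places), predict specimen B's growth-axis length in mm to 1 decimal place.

Specimen A: adjusted count: 15092 + 17 = 15109 annual layers.
A: Mean rate = 30738.1 mm / 15109 years ≈ 2.034 mm/year.
B's length ≈ 2.034 × 17968 = 36546.9 mm.

36546.9 mm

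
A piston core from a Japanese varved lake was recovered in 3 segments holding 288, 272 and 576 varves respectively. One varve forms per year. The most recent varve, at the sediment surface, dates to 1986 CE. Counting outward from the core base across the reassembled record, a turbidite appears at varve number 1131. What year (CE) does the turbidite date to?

Total varves = 288 + 272 + 576 = 1136.
Between varve 1131 and the sediment surface there are 1136 − 1131 = 5 varves.
The varve at the sediment surface is 1986 CE, so the turbidite dates to 1986 − 5 = 1981 CE.

1981 CE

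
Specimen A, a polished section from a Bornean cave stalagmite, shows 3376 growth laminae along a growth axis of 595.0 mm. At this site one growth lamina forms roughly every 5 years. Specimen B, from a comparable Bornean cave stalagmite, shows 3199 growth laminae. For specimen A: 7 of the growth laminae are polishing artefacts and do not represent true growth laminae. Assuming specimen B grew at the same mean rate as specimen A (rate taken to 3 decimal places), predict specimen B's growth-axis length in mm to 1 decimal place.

559.8 mm

Specimen A: true growth lamina count = 3376 − 7 = 3369.
Specimen A: multiplying by 5 years per growth lamina: 3369 × 5 = 16845 years.
A: Mean rate = 595.0 mm / 16845 years ≈ 0.035 mm per year.
Specimen B: at 5 years per growth lamina, 3199 × 5 = 15995 years. Length of B = 0.035 × 15995 = 559.8 mm.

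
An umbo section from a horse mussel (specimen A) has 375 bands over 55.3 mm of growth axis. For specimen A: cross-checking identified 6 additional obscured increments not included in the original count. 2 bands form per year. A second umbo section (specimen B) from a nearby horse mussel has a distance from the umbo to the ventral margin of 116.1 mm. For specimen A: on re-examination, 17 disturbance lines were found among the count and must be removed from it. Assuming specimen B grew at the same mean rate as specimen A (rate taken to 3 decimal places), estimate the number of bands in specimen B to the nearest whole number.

764 bands

Specimen A: correcting the raw count gives 375 − 17 + 6 = 364 true bands.
Specimen A: with 2 bands per year, 364 / 2 = 182 years.
A: Extension rate ≈ 55.3 / 182 = 0.304 mm per year.
B spans 116.1 / 0.304 = 381.91 years; at 2 bands per year that is 381.91 × 2 ≈ 764 bands.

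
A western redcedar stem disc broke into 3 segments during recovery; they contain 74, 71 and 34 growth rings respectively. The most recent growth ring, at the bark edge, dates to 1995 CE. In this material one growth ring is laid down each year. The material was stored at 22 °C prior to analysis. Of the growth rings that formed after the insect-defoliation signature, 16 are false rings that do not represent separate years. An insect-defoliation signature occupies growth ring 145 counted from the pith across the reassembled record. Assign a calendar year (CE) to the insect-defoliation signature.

1977 CE

Total growth rings = 74 + 71 + 34 = 179.
Between growth ring 145 and the bark edge there are 179 − 145 = 34 growth rings.
34 − 16 false = 18 true growth rings after the insect-defoliation signature.
The growth ring at the bark edge is 1995 CE, so the insect-defoliation signature dates to 1995 − 18 = 1977 CE.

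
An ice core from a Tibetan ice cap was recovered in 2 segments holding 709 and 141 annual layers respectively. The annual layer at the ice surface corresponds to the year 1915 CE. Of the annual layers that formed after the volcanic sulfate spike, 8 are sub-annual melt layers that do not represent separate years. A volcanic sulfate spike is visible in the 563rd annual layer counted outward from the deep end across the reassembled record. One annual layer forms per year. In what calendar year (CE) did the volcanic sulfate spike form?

Total annual layers = 709 + 141 = 850.
850 − 563 = 287 annual layers lie beyond the volcanic sulfate spike toward the ice surface.
287 − 8 false = 279 true annual layers after the volcanic sulfate spike.
1915 − 279 = 1636 CE.

1636 CE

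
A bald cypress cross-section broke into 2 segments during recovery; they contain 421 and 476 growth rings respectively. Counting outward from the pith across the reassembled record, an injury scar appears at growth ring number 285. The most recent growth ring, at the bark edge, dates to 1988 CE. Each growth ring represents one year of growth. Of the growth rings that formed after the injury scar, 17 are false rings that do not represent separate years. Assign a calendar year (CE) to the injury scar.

Total growth rings = 421 + 476 = 897.
The injury scar sits at growth ring 285 from the pith, so 897 − 285 = 612 growth rings formed after it.
612 − 17 false = 595 true growth rings after the injury scar.
Counting back 595 years from 1988 CE places the injury scar in 1988 − 595 = 1393 CE.

1393 CE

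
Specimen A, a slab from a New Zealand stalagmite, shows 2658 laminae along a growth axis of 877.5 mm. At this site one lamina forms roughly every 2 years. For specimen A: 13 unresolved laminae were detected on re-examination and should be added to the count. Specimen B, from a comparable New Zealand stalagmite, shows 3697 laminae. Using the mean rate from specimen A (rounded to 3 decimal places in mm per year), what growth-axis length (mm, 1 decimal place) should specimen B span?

Specimen A: adjusted count: 2658 + 13 = 2671 laminae.
Specimen A: at 2 years per lamina, 2671 × 2 = 5342 years.
A: Extension rate ≈ 877.5 / 5342 = 0.164 mm per year.
Specimen B: 3697 laminae at 2 years each span 3697 × 2 = 7394 years. For B, 0.164 mm/year × 7394 years = 1212.6 mm.

1212.6 mm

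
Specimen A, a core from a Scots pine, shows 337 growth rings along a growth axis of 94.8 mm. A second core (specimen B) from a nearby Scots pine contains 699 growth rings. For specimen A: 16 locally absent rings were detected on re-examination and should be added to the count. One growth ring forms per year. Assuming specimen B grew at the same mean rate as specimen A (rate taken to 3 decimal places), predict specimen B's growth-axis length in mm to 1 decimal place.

188.0 mm

Specimen A: adjusted count: 337 + 16 = 353 growth rings.
A: Mean rate = 94.8 mm / 353 years ≈ 0.269 mm/year.
B's length ≈ 0.269 × 699 = 188.0 mm.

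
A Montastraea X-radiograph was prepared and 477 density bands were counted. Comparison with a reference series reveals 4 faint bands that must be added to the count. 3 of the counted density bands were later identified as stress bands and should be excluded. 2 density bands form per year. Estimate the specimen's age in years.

239 years

After corrections the count is 477 − 3 + 4 = 478 density bands.
Dividing by 2 density bands per year: 478 / 2 = 239 years.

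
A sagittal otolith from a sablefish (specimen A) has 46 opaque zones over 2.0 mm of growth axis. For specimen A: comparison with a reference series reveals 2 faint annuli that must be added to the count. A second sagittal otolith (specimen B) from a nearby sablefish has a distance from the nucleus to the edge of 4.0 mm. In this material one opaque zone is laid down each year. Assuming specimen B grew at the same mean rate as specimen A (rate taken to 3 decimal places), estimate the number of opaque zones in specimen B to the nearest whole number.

95 opaque zones

Specimen A: true opaque zone count = 46 + 2 = 48.
A: 2.0 mm over 48 years gives 2.0 / 48 ≈ 0.042 mm per year.
Specimen B: 4.0 mm / 0.042 mm per year = 95.24 years ≈ 95 opaque zones.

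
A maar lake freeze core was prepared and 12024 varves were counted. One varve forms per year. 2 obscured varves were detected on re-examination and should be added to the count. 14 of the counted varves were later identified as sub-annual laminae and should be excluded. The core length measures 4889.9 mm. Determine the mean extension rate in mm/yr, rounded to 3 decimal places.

Adjusted count: 12024 − 14 + 2 = 12012 varves.
Mean rate = 4889.9 mm / 12012 years ≈ 0.407 mm/yr.

0.407 mm/yr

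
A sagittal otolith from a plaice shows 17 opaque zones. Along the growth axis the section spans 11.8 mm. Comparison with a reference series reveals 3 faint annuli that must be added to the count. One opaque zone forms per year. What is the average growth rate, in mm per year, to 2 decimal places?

0.59 mm per year

Correcting the raw count gives 17 + 3 = 20 true opaque zones.
11.8 mm over 20 years gives 11.8 / 20 ≈ 0.59 mm per year.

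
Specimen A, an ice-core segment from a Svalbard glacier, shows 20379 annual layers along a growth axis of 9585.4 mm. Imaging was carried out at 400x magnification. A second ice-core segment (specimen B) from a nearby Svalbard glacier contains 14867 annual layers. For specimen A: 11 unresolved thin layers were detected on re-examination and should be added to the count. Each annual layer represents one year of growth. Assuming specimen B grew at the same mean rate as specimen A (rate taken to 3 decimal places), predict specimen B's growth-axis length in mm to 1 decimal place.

Specimen A: after corrections the count is 20379 + 11 = 20390 annual layers.
A: 9585.4 mm over 20390 years gives 9585.4 / 20390 ≈ 0.470 mm/year.
For B, 0.470 mm/year × 14867 years = 6987.5 mm.

6987.5 mm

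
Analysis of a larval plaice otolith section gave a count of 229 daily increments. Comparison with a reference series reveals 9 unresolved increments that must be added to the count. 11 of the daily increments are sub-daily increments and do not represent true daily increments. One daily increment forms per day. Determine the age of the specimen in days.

Correcting the raw count gives 229 − 11 + 9 = 227 true daily increments.
One daily increment per day makes the duration 227 days.

227 d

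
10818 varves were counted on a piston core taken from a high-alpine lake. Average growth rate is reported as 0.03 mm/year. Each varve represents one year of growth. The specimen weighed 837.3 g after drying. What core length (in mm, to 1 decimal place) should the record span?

10818 years of growth are recorded.
Predicted length = 0.03 mm/year × 10818 years = 324.5 mm.

324.5 mm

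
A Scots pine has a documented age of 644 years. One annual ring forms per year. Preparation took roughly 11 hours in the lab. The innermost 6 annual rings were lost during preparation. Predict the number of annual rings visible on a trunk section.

One annual ring per year gives 644 annual rings over 644 years.
644 − 6 missed = 638 annual rings expected in the prepared section.

638 annual rings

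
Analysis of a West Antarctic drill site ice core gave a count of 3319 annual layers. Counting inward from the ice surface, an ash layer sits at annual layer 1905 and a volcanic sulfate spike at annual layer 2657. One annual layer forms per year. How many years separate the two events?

The two markers are separated by 2657 − 1905 = 752 annual layers.
That is 752 years at one annual layer per year.

752 years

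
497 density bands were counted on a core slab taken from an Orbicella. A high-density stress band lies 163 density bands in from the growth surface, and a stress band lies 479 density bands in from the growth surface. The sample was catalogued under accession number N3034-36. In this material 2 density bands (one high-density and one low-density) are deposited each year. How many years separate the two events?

158 years

479 − 163 = 316 density bands lie between the two events.
316 density bands at 2 per year is 316 / 2 = 158 years.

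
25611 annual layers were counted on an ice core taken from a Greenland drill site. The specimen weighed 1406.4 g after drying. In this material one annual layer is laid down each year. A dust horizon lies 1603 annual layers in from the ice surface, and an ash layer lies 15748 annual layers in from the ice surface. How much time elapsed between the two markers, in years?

Separation: 15748 − 1603 = 14145 annual layers.
That is 14145 years at one annual layer per year.

14145 years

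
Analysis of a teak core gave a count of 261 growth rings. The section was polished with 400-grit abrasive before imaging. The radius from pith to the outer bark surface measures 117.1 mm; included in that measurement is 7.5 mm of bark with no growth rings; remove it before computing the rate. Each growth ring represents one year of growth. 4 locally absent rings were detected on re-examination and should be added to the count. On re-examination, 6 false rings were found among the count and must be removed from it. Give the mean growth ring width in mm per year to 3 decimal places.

0.423 mm per year

True growth ring count = 261 − 6 + 4 = 259.
Net length = 117.1 − 7.5 = 109.6 mm.
Mean rate = 109.6 mm / 259 years ≈ 0.423 mm per year.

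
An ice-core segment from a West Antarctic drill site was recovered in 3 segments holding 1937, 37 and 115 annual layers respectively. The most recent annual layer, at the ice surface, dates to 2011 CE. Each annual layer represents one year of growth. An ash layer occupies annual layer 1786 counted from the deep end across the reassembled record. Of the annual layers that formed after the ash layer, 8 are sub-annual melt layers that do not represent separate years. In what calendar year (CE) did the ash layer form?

Total annual layers = 1937 + 37 + 115 = 2089.
Between annual layer 1786 and the ice surface there are 2089 − 1786 = 303 annual layers.
Excluding 8 false annual layers: 303 − 8 = 295.
Counting back 295 years from 2011 CE places the ash layer in 2011 − 295 = 1716 CE.

1716 CE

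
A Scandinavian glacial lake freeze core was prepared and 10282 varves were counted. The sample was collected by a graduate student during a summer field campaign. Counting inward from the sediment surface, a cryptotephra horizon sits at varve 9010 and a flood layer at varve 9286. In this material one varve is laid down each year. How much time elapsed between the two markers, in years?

Separation: 9286 − 9010 = 276 varves.
That is 276 years at one varve per year.

276 yr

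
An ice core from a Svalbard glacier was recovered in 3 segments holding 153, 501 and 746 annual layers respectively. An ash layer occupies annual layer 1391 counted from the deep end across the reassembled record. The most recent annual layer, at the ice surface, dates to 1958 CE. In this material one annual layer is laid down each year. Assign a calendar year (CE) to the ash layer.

1949 CE

Total annual layers = 153 + 501 + 746 = 1400.
Between annual layer 1391 and the ice surface there are 1400 − 1391 = 9 annual layers.
1958 − 9 = 1949 CE.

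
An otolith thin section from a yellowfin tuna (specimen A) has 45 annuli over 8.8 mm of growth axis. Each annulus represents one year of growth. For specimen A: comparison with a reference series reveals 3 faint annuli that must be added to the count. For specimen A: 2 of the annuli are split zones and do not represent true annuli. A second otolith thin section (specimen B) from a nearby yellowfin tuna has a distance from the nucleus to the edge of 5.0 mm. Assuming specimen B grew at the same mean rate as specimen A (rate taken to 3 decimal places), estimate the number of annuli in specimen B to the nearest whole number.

26 annuli

Specimen A: adjusted count: 45 − 2 + 3 = 46 annuli.
A: Extension rate ≈ 8.8 / 46 = 0.191 mm/yr.
For B, 5.0 / 0.191 = 26.18 years ≈ 26 annuli.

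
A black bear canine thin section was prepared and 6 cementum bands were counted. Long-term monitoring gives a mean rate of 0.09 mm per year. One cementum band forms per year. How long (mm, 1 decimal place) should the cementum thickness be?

6 years of growth are recorded.
Predicted length = 0.09 mm/year × 6 years = 0.5 mm.

0.5 mm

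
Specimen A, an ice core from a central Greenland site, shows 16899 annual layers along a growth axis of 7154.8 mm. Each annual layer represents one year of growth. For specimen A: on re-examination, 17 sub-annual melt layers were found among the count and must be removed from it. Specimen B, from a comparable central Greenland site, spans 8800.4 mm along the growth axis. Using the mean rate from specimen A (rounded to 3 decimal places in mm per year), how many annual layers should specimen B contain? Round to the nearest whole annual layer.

20756 annual layers

Specimen A: correcting the raw count gives 16899 − 17 = 16882 true annual layers.
A: Mean rate = 7154.8 mm / 16882 years ≈ 0.424 mm/yr.
B spans 8800.4 / 0.424 = 20755.66 years ≈ 20756 annual layers.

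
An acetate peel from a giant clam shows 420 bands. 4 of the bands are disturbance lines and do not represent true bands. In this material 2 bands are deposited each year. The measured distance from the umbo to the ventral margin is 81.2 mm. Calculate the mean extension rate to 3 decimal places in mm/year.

Correcting the raw count gives 420 − 4 = 416 true bands.
With 2 bands per year, 416 / 2 = 208 years.
Extension rate ≈ 81.2 / 208 = 0.390 mm/year.

0.390 mm/year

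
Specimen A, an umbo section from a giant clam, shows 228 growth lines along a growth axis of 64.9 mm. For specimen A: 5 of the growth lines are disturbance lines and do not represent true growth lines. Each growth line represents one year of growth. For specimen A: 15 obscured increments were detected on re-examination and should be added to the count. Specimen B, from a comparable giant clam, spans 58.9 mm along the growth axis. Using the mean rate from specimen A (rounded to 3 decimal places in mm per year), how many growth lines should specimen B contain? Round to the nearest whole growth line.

216 growth lines

Specimen A: after corrections the count is 228 − 5 + 15 = 238 growth lines.
A: Extension rate ≈ 64.9 / 238 = 0.273 mm/year.
B spans 58.9 / 0.273 = 215.75 years ≈ 216 growth lines.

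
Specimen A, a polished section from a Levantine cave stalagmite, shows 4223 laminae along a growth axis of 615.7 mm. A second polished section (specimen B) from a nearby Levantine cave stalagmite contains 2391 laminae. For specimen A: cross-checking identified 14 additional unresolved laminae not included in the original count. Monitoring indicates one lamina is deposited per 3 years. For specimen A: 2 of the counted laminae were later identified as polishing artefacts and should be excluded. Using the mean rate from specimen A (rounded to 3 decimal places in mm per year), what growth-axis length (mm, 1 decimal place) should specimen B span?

Specimen A: adjusted count: 4223 − 2 + 14 = 4235 laminae.
Specimen A: at 3 years per lamina, 4235 × 3 = 12705 years.
A: Mean rate = 615.7 mm / 12705 years ≈ 0.048 mm/year.
Specimen B: multiplying by 3 years per lamina: 2391 × 3 = 7173 years. B's length ≈ 0.048 × 7173 = 344.3 mm.

344.3 mm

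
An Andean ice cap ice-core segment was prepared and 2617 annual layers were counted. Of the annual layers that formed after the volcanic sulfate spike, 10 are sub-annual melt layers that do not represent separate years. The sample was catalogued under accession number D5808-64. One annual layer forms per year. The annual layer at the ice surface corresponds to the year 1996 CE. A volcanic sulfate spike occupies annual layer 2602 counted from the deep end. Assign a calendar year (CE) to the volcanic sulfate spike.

1991 CE

The volcanic sulfate spike sits at annual layer 2602 from the deep end, so 2617 − 2602 = 15 annual layers formed after it.
15 − 10 false = 5 true annual layers after the volcanic sulfate spike.
Counting back 5 years from 1996 CE places the volcanic sulfate spike in 1996 − 5 = 1991 CE.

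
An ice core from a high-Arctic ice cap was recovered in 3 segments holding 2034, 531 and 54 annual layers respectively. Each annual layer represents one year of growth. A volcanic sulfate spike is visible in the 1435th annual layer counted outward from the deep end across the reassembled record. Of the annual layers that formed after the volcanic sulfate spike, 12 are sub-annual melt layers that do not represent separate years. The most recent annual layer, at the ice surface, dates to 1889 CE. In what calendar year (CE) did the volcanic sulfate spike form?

Total annual layers = 2034 + 531 + 54 = 2619.
2619 − 1435 = 1184 annual layers lie beyond the volcanic sulfate spike toward the ice surface.
Removing the 12 false annual layers leaves 1184 − 12 = 1172 true annual layers beyond the volcanic sulfate spike.
The annual layer at the ice surface is 1889 CE, so the volcanic sulfate spike dates to 1889 − 1172 = 717 CE.

717 CE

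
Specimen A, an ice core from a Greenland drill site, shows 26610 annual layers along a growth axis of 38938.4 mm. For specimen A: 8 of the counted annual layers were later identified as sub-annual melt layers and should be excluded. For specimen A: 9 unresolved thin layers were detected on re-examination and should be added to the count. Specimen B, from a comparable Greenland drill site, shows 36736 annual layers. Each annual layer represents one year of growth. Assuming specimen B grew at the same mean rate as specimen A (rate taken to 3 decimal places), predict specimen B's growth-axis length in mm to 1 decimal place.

Specimen A: adjusted count: 26610 − 8 + 9 = 26611 annual layers.
A: 38938.4 mm over 26611 years gives 38938.4 / 26611 ≈ 1.463 mm/year.
Length of B = 1.463 × 36736 = 53744.8 mm.

53744.8 mm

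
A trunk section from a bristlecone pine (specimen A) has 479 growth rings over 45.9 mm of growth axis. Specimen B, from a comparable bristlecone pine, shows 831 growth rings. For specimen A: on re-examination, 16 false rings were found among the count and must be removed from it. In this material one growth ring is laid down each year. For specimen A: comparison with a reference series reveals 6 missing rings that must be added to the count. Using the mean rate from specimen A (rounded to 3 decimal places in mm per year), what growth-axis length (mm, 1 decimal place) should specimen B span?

81.4 mm

Specimen A: correcting the raw count gives 479 − 16 + 6 = 469 true growth rings.
A: Mean rate = 45.9 mm / 469 years ≈ 0.098 mm/yr.
B's length ≈ 0.098 × 831 = 81.4 mm.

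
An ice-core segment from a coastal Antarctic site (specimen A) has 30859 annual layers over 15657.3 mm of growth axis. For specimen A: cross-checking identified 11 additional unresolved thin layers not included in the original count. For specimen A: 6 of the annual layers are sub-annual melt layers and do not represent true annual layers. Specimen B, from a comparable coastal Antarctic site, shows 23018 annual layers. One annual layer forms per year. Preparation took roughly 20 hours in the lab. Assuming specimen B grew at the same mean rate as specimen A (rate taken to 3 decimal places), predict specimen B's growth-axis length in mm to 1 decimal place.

Specimen A: after corrections the count is 30859 − 6 + 11 = 30864 annual layers.
A: Extension rate ≈ 15657.3 / 30864 = 0.507 mm/year.
B's length ≈ 0.507 × 23018 = 11670.1 mm.

11670.1 mm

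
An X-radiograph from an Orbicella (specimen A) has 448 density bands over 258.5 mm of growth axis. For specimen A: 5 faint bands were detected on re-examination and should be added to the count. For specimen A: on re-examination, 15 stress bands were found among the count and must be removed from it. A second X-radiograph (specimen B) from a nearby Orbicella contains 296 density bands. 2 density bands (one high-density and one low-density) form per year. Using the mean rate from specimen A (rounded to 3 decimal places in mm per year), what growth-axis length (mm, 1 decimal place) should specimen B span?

174.6 mm

Specimen A: adjusted count: 448 − 15 + 5 = 438 density bands.
Specimen A: dividing by 2 density bands per year: 438 / 2 = 219 years.
A: 258.5 mm over 219 years gives 258.5 / 219 ≈ 1.180 mm per year.
Specimen B: with 2 density bands per year, 296 / 2 = 148 years. For B, 1.180 mm/year × 148 years = 174.6 mm.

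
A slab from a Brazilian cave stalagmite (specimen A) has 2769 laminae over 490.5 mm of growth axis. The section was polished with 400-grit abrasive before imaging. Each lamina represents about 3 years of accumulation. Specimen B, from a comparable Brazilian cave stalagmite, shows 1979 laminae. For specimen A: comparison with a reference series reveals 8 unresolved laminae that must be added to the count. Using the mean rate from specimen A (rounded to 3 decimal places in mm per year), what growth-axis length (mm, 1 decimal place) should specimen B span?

Specimen A: after corrections the count is 2769 + 8 = 2777 laminae.
Specimen A: 2777 laminae at 3 years each span 2777 × 3 = 8331 years.
A: Mean rate = 490.5 mm / 8331 years ≈ 0.059 mm/yr.
Specimen B: at 3 years per lamina, 1979 × 3 = 5937 years. B's length ≈ 0.059 × 5937 = 350.3 mm.

350.3 mm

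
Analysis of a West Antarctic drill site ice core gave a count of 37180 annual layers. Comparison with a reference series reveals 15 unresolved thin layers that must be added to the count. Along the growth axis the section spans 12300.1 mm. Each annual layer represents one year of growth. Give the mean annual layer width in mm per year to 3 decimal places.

True annual layer count = 37180 + 15 = 37195.
Mean rate = 12300.1 mm / 37195 years ≈ 0.331 mm per year.

0.331 mm per year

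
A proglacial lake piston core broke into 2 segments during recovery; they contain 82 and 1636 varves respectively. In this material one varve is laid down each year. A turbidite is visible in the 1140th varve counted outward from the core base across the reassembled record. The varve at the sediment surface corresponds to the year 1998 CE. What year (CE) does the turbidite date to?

Total varves = 82 + 1636 = 1718.
Between varve 1140 and the sediment surface there are 1718 − 1140 = 578 varves.
Counting back 578 years from 1998 CE places the turbidite in 1998 − 578 = 1420 CE.

1420 CE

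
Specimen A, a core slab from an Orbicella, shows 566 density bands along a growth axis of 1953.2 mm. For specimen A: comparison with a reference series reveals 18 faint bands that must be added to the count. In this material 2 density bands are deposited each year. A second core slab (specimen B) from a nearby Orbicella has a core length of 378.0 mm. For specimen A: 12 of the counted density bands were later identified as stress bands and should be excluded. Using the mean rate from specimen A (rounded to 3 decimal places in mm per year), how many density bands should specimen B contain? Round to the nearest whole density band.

111 density bands

Specimen A: true density band count = 566 − 12 + 18 = 572.
Specimen A: dividing by 2 density bands per year: 572 / 2 = 286 years.
A: Mean rate = 1953.2 mm / 286 years ≈ 6.829 mm/yr.
For B, 378.0 / 6.829 = 55.35 years; at 2 density bands per year that is 55.35 × 2 ≈ 111 density bands.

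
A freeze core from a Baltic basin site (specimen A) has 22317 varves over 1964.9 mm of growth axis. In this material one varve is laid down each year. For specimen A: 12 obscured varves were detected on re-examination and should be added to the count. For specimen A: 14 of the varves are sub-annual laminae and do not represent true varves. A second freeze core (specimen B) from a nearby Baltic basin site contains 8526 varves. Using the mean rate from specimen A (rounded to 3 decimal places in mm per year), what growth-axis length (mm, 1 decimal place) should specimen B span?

750.3 mm

Specimen A: true varve count = 22317 − 14 + 12 = 22315.
A: Mean rate = 1964.9 mm / 22315 years ≈ 0.088 mm/year.
B's length ≈ 0.088 × 8526 = 750.3 mm.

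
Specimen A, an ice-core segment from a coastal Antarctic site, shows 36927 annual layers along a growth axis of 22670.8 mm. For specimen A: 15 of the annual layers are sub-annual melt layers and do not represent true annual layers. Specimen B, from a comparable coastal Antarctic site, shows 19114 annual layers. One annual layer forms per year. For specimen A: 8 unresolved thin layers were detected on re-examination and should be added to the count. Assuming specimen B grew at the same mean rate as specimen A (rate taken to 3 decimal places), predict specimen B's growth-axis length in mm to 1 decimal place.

Specimen A: true annual layer count = 36927 − 15 + 8 = 36920.
A: Extension rate ≈ 22670.8 / 36920 = 0.614 mm/year.
B's length ≈ 0.614 × 19114 = 11736.0 mm.

11736.0 mm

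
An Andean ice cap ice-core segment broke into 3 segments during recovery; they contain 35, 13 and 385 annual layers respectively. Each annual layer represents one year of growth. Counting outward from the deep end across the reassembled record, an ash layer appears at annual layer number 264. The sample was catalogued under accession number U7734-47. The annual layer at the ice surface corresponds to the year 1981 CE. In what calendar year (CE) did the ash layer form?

Total annual layers = 35 + 13 + 385 = 433.
The ash layer sits at annual layer 264 from the deep end, so 433 − 264 = 169 annual layers formed after it.
The annual layer at the ice surface is 1981 CE, so the ash layer dates to 1981 − 169 = 1812 CE.

1812 CE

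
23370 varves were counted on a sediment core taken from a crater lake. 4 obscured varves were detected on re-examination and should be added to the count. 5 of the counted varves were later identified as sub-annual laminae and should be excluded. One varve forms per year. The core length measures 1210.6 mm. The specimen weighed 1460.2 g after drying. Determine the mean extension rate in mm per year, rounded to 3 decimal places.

0.052 mm per year

True varve count = 23370 − 5 + 4 = 23369.
1210.6 mm over 23369 years gives 1210.6 / 23369 ≈ 0.052 mm per year.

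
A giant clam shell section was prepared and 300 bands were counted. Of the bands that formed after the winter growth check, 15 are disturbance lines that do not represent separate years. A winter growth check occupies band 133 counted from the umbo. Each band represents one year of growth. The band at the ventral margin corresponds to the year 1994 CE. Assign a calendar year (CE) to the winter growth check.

The winter growth check sits at band 133 from the umbo, so 300 − 133 = 167 bands formed after it.
Excluding 15 false bands: 167 − 15 = 152.
The band at the ventral margin is 1994 CE, so the winter growth check dates to 1994 − 152 = 1842 CE.

1842 CE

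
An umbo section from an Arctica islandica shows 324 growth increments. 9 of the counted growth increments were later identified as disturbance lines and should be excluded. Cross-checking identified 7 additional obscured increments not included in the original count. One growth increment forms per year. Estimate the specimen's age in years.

After corrections the count is 324 − 9 + 7 = 322 growth increments.
At one growth increment per year, that is 322 years.

322 yr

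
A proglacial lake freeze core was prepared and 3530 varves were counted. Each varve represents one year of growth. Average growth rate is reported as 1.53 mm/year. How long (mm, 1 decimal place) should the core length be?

5400.9 mm

3530 years of growth are recorded.
Length ≈ 1.53 × 3530 = 5400.9 mm.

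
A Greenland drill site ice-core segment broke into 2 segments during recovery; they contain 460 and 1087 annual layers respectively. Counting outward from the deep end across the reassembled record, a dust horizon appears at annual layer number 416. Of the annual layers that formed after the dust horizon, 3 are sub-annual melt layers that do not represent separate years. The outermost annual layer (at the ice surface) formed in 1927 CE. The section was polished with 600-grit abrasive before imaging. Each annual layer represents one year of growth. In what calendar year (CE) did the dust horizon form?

Total annual layers = 460 + 1087 = 1547.
The dust horizon sits at annual layer 416 from the deep end, so 1547 − 416 = 1131 annual layers formed after it.
Removing the 3 false annual layers leaves 1131 − 3 = 1128 true annual layers beyond the dust horizon.
The annual layer at the ice surface is 1927 CE, so the dust horizon dates to 1927 − 1128 = 799 CE.

799 CE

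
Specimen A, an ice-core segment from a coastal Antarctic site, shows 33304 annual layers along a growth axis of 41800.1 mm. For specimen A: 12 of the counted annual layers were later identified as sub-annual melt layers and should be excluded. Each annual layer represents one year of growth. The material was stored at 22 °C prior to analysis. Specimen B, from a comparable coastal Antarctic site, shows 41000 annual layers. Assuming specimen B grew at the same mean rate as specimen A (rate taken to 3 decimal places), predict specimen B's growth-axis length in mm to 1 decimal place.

Specimen A: after corrections the count is 33304 − 12 = 33292 annual layers.
A: 41800.1 mm over 33292 years gives 41800.1 / 33292 ≈ 1.256 mm per year.
Length of B = 1.256 × 41000 = 51496.0 mm.

51496.0 mm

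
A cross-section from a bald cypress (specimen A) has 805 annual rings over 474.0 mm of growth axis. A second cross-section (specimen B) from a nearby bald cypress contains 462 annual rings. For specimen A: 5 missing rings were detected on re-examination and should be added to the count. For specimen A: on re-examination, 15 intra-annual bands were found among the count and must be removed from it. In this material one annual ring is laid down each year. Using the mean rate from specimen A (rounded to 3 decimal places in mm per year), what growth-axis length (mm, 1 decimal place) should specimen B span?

Specimen A: true annual ring count = 805 − 15 + 5 = 795.
A: 474.0 mm over 795 years gives 474.0 / 795 ≈ 0.596 mm/year.
B's length ≈ 0.596 × 462 = 275.4 mm.

275.4 mm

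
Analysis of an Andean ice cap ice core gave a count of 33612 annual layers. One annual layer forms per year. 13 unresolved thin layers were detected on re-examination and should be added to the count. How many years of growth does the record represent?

After corrections the count is 33612 + 13 = 33625 annual layers.
One annual layer per year makes the duration 33625 years.

33625 yr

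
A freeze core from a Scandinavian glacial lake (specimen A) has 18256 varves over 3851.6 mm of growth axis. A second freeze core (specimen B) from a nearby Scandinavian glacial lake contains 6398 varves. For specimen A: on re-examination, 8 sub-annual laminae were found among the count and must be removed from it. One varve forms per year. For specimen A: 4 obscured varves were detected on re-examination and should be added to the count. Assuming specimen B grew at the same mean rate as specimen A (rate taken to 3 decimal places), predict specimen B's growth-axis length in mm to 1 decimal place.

1350.0 mm

Specimen A: adjusted count: 18256 − 8 + 4 = 18252 varves.
A: Extension rate ≈ 3851.6 / 18252 = 0.211 mm/year.
Length of B = 0.211 × 6398 = 1350.0 mm.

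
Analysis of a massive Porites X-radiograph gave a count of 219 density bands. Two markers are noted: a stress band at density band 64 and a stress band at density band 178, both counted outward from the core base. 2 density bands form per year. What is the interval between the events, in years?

Separation: 178 − 64 = 114 density bands.
With 2 density bands per year, 114 / 2 = 57 years.

57 years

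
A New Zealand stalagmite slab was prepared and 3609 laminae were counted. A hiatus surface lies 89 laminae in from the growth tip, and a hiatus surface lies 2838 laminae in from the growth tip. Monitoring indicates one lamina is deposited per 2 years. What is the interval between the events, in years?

2838 − 89 = 2749 laminae lie between the two events.
Multiplying by 2 years per lamina: 2749 × 2 = 5498 years.

5498 years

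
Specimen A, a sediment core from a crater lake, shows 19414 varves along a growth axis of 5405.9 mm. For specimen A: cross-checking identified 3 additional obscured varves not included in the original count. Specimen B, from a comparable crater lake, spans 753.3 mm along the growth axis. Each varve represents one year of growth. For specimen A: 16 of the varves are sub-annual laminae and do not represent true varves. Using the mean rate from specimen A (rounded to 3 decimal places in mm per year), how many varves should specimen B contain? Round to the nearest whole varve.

Specimen A: adjusted count: 19414 − 16 + 3 = 19401 varves.
A: Mean rate = 5405.9 mm / 19401 years ≈ 0.279 mm/year.
B spans 753.3 / 0.279 = 2700.00 years ≈ 2700 varves.

2700 varves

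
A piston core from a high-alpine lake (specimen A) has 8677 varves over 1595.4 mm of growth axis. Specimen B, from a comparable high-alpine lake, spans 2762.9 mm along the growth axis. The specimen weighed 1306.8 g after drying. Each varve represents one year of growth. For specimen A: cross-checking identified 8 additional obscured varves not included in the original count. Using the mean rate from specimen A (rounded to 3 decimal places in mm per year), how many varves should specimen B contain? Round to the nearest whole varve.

Specimen A: correcting the raw count gives 8677 + 8 = 8685 true varves.
A: Extension rate ≈ 1595.4 / 8685 = 0.184 mm/yr.
B spans 2762.9 / 0.184 = 15015.76 years ≈ 15016 varves.

15016 varves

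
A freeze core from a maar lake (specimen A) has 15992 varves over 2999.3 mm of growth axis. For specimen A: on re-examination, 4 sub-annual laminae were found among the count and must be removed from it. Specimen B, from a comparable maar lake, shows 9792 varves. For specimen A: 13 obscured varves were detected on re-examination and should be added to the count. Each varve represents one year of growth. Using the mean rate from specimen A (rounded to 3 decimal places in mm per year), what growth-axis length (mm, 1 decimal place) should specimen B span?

Specimen A: correcting the raw count gives 15992 − 4 + 13 = 16001 true varves.
A: Mean rate = 2999.3 mm / 16001 years ≈ 0.187 mm per year.
Length of B = 0.187 × 9792 = 1831.1 mm.

1831.1 mm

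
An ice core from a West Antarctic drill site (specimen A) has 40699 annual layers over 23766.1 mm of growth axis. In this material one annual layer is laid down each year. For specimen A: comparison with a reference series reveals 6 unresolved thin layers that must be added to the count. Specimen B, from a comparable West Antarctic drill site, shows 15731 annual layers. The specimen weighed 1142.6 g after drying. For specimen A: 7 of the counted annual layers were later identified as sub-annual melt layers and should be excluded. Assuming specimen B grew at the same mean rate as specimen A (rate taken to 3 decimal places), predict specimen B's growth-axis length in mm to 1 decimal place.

Specimen A: correcting the raw count gives 40699 − 7 + 6 = 40698 true annual layers.
A: Mean rate = 23766.1 mm / 40698 years ≈ 0.584 mm/year.
B's length ≈ 0.584 × 15731 = 9186.9 mm.

9186.9 mm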